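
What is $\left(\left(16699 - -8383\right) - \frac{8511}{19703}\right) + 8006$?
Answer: $\frac{651924353}{19703} \approx 33088.0$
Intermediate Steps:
$\left(\left(16699 - -8383\right) - \frac{8511}{19703}\right) + 8006 = \left(\left(16699 + 8383\right) - \frac{8511}{19703}\right) + 8006 = \left(25082 - \frac{8511}{19703}\right) + 8006 = \frac{494182135}{19703} + 8006 = \frac{651924353}{19703}$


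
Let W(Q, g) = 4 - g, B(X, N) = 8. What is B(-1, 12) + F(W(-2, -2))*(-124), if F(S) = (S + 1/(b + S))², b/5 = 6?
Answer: -1457167/324 ≈ -4497.4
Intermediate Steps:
b = 30 (b = 5*6 = 30)
F(S) = (S + 1/(30 + S))²
B(-1, 12) + F(W(-2, -2))*(-124) = 8 + ((1 + (4 - 1*(-2))² + 30*(4 - 1*(-2)))²/(30 + (4 - 1*(-2)))²)*(-124) = 8 + ((1 + (4 + 2)² + 30*(4 + 2))²/(30 + (4 + 2))²)*(-124) = 8 + ((1 + 6² + 30*6)²/(30 + 6)²)*(-124) = 8 + ((1 + 36 + 180)²/36²)*(-124) = 8 + ((1/1296)*217²)*(-124) = 8 + ((1/1296)*47089)*(-124) = 8 + (47089/1296)*(-124) = 8 - 1459759/324 = -1457167/324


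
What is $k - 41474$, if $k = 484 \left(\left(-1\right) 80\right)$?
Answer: $-80194$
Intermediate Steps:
$k = -38720$ ($k = 484 \left(-80\right) = -38720$)
$k - 41474 = -38720 - 41474 = -80194$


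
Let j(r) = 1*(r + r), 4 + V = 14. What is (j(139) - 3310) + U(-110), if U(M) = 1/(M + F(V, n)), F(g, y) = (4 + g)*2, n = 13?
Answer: -248625/82 ≈ -3032.0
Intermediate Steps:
V = 10 (V = -4 + 14 = 10)
F(g, y) = 8 + 2*g
U(M) = 1/(28 + M) (U(M) = 1/(M + (8 + 2*10)) = 1/(M + (8 + 20)) = 1/(M + 28) = 1/(28 + M))
j(r) = 2*r (j(r) = 1*(2*r) = 2*r)
(j(139) - 3310) + U(-110) = (2*139 - 3310) + 1/(28 - 110) = (278 - 3310) + 1/(-82) = -3032 - 1/82 = -248625/82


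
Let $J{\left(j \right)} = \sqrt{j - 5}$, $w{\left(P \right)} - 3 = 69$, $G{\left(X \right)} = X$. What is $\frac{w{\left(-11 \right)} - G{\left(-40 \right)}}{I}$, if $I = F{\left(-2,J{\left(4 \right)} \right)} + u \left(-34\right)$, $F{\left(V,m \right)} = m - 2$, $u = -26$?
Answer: $\frac{98784}{777925} - \frac{112 i}{777925} \approx 0.12698 - 0.00014397 i$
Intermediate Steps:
$w{\left(P \right)} = 72$ ($w{\left(P \right)} = 3 + 69 = 72$)
$J{\left(j \right)} = \sqrt{-5 + j}$
$F{\left(V,m \right)} = -2 + m$
$I = 882 + i$ ($I = \left(-2 + \sqrt{-5 + 4}\right) - -884 = \left(-2 + \sqrt{-1}\right) + 884 = \left(-2 + i\right) + 884 = 882 + i \approx 882.0 + 1.0 i$)
$\frac{w{\left(-11 \right)} - G{\left(-40 \right)}}{I} = \frac{72 - -40}{882 + i} = \left(72 + 40\right) \frac{882 - i}{777925} = 112 \frac{882 - i}{777925} = \frac{112 \left(882 - i\right)}{777925}$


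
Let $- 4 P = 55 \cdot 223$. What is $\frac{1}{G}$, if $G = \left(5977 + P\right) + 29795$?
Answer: $\frac{4}{130823} \approx 3.0576 \cdot 10^{-5}$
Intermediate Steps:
$P = - \frac{12265}{4}$ ($P = - \frac{55 \cdot 223}{4} = \left(- \frac{1}{4}\right) 12265 = - \frac{12265}{4} \approx -3066.3$)
$G = \frac{130823}{4}$ ($G = \left(5977 - \frac{12265}{4}\right) + 29795 = \frac{11643}{4} + 29795 = \frac{130823}{4} \approx 32706.0$)
$\frac{1}{G} = \frac{1}{\frac{130823}{4}} = \frac{4}{130823}$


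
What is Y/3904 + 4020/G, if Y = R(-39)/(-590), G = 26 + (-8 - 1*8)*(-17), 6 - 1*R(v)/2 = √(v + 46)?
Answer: 1157437953/85800160 + √7/1151680 ≈ 13.490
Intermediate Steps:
R(v) = 12 - 2*√(46 + v) (R(v) = 12 - 2*√(v + 46) = 12 - 2*√(46 + v))
G = 298 (G = 26 + (-8 - 8)*(-17) = 26 - 16*(-17) = 26 + 272 = 298)
Y = -6/295 + √7/295 (Y = (12 - 2*√(46 - 39))/(-590) = (12 - 2*√7)*(-1/590) = -6/295 + √7/295 ≈ -0.011370)
Y/3904 + 4020/G = (-6/295 + √7/295)/3904 + 4020/298 = (-6/295 + √7/295)*(1/3904) + 4020*(1/298) = (-3/575840 + √7/1151680) + 2010/149 = 1157437953/85800160 + √7/1151680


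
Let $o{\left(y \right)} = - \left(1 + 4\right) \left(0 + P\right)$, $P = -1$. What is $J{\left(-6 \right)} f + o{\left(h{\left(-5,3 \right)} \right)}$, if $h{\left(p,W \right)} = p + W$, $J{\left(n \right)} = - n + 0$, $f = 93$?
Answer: $563$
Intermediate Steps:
$J{\left(n \right)} = - n$
$h{\left(p,W \right)} = W + p$
$o{\left(y \right)} = 5$ ($o{\left(y \right)} = - \left(1 + 4\right) \left(0 - 1\right) = - 5 \left(-1\right) = \left(-1\right) \left(-5\right) = 5$)
$J{\left(-6 \right)} f + o{\left(h{\left(-5,3 \right)} \right)} = \left(-1\right) \left(-6\right) 93 + 5 = 6 \cdot 93 + 5 = 558 + 5 = 563$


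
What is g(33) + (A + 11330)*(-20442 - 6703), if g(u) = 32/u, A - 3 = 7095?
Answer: -16507525948/33 ≈ -5.0023e+8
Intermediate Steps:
A = 7098 (A = 3 + 7095 = 7098)
g(33) + (A + 11330)*(-20442 - 6703) = 32/33 + (7098 + 11330)*(-20442 - 6703) = 32*(1/33) + 18428*(-27145) = 32/33 - 500228060 = -16507525948/33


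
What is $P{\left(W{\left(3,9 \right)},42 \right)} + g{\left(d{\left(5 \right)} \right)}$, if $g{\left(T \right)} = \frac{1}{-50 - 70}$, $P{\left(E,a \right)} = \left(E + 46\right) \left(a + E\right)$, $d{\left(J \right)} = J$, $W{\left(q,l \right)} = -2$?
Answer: $\frac{211199}{120} \approx 1760.0$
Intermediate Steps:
$P{\left(E,a \right)} = \left(46 + E\right) \left(E + a\right)$
$g{\left(T \right)} = - \frac{1}{120}$ ($g{\left(T \right)} = \frac{1}{-120} = - \frac{1}{120}$)
$P{\left(W{\left(3,9 \right)},42 \right)} + g{\left(d{\left(5 \right)} \right)} = \left(\left(-2\right)^{2} + 46 \left(-2\right) + 46 \cdot 42 - 84\right) - \frac{1}{120} = \left(4 - 92 + 1932 - 84\right) - \frac{1}{120} = 1760 - \frac{1}{120} = \frac{211199}{120}$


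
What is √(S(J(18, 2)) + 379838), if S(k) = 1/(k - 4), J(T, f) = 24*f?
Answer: √183841603/22 ≈ 616.31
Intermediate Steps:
S(k) = 1/(-4 + k)
√(S(J(18, 2)) + 379838) = √(1/(-4 + 24*2) + 379838) = √(1/(-4 + 48) + 379838) = √(1/44 + 379838) = √(16712873/44) = √183841603/22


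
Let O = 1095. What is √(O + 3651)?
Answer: √4746 ≈ 68.891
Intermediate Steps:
√(O + 3651) = √(1095 + 3651) = √4746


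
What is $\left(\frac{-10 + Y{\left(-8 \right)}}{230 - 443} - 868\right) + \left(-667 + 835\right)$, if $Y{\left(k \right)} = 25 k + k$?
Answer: $- \frac{148882}{213} \approx -698.98$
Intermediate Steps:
$Y{\left(k \right)} = 26 k$
$\left(\frac{-10 + Y{\left(-8 \right)}}{230 - 443} - 868\right) + \left(-667 + 835\right) = \left(\frac{-10 + 26 \left(-8\right)}{230 - 443} - 868\right) + \left(-667 + 835\right) = \left(\frac{-10 - 208}{-213} - 868\right) + 168 = \left(\left(-218\right) \left(- \frac{1}{213}\right) - 868\right) + 168 = \left(\frac{218}{213} - 868\right) + 168 = - \frac{184666}{213} + 168 = - \frac{148882}{213}$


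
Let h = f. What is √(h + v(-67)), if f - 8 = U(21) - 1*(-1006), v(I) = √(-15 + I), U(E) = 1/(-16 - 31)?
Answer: √(2239879 + 2209*I*√82)/47 ≈ 31.843 + 0.14219*I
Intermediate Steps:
U(E) = -1/47 (U(E) = 1/(-47) = -1/47)
f = 47657/47 (f = 8 + (-1/47 - 1*(-1006)) = 8 + (-1/47 + 1006) = 8 + 47281/47 = 47657/47 ≈ 1014.0)
h = 47657/47 ≈ 1014.0
√(h + v(-67)) = √(47657/47 + √(-15 - 67)) = √(47657/47 + √(-82)) = √(47657/47 + I*√82)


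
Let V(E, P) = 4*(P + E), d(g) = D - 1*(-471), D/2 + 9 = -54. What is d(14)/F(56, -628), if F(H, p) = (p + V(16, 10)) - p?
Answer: 345/104 ≈ 3.3173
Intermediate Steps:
D = -126 (D = -18 + 2*(-54) = -18 - 108 = -126)
d(g) = 345 (d(g) = -126 - 1*(-471) = -126 + 471 = 345)
V(E, P) = 4*E + 4*P (V(E, P) = 4*(E + P) = 4*E + 4*P)
F(H, p) = 104 (F(H, p) = (p + (4*16 + 4*10)) - p = (p + (64 + 40)) - p = (p + 104) - p = (104 + p) - p = 104)
d(14)/F(56, -628) = 345/104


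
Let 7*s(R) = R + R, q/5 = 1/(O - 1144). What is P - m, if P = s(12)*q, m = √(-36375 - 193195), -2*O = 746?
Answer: -120/10619 - I*√229570 ≈ -0.011301 - 479.13*I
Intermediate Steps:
O = -373 (O = -½*746 = -373)
q = -5/1517 (q = 5/(-373 - 1144) = 5/(-1517) = 5*(-1/1517) = -5/1517 ≈ -0.0032960)
s(R) = 2*R/7 (s(R) = (R + R)/7 = (2*R)/7 = 2*R/7)
m = I*√229570 (m = √(-229570) = I*√229570 ≈ 479.13*I)
P = -120/10619 (P = ((2/7)*12)*(-5/1517) = (24/7)*(-5/1517) = -120/10619 ≈ -0.011301)
P - m = -120/10619 - I*√229570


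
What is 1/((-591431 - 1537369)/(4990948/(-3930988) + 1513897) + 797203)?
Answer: 247962747887/197676297825124461 ≈ 1.2544e-6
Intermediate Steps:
1/((-591431 - 1537369)/(4990948/(-3930988) + 1513897) + 797203) = 1/(-2128800/(4990948*(-1/3930988) + 1513897) + 797203) = 1/(-2128800/(-1247737/982747 + 1513897) + 797203) = 1/(-2128800/1487776487322/982747 + 797203) = 1/(-2128800*982747/1487776487322 + 797203) = 1/(-348678635600/247962747887 + 797203) = 1/(197676297825124461/247962747887) = 247962747887/197676297825124461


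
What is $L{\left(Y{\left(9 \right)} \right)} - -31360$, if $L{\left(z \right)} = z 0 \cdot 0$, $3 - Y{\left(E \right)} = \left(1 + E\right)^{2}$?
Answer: $31360$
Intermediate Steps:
$Y{\left(E \right)} = 3 - \left(1 + E\right)^{2}$
$L{\left(z \right)} = 0$ ($L{\left(z \right)} = 0 \cdot 0 = 0$)
$L{\left(Y{\left(9 \right)} \right)} - -31360 = 0 - -31360 = 0 + 31360 = 31360$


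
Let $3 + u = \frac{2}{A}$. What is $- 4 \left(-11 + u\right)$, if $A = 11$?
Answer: $\frac{608}{11} \approx 55.273$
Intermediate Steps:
$u = - \frac{31}{11}$ ($u = -3 + \frac{2}{11} = - \frac{31}{11} \approx -2.8182$)
$- 4 \left(-11 + u\right) = - 4 \left(-11 - \frac{31}{11}\right) = \left(-4\right) \left(- \frac{152}{11}\right) = \frac{608}{11}$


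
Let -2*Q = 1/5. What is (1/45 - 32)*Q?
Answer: 1439/450 ≈ 3.1978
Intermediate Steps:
Q = -⅒ (Q = -½/5 = -½*⅕ = -⅒ ≈ -0.10000)
(1/45 - 32)*Q = (1/45 - 32)*(-⅒) = -1439/45*(-⅒) = 1439/450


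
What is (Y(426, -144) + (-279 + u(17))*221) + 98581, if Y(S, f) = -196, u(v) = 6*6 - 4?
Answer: 43798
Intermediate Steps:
u(v) = 32 (u(v) = 36 - 4 = 32)
(Y(426, -144) + (-279 + u(17))*221) + 98581 = (-196 + (-279 + 32)*221) + 98581 = (-196 - 247*221) + 98581 = (-196 - 54587) + 98581 = -54783 + 98581 = 43798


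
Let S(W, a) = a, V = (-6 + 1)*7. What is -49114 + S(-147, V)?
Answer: -49149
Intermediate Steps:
V = -35 (V = -5*7 = -35)
-49114 + S(-147, V) = -49114 - 35 = -49149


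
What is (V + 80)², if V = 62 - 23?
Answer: 14161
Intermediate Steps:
V = 39
(V + 80)² = (39 + 80)² = 119² = 14161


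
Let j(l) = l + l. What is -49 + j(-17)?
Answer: -83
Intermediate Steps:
j(l) = 2*l
-49 + j(-17) = -49 + 2*(-17) = -49 - 34 = -83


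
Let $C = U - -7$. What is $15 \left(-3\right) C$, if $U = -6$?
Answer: $-45$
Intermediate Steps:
$C = 1$ ($C = -6 - -7 = -6 + 7 = 1$)
$15 \left(-3\right) C = 15 \left(-3\right) 1 = \left(-45\right) 1 = -45$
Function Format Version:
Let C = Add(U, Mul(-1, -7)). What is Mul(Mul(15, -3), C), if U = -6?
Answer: -45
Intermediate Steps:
C = 1 (C = Add(-6, Mul(-1, -7)) = Add(-6, 7) = 1)
Mul(Mul(15, -3), C) = Mul(Mul(15, -3), 1) = Mul(-45, 1) = -45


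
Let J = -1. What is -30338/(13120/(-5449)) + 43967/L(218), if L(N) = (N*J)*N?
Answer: 981962416281/77939360 ≈ 12599.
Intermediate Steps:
L(N) = -N² (L(N) = (N*(-1))*N = (-N)*N = -N²)
-30338/(13120/(-5449)) + 43967/L(218) = -30338/(13120/(-5449)) + 43967/((-1*218²)) = -30338/(13120*(-1/5449)) + 43967/((-1*47524)) = -30338/(-13120/5449) + 43967/(-47524) = -30338*(-5449/13120) + 43967*(-1/47524) = 82655881/6560 - 43967/47524 = 981962416281/77939360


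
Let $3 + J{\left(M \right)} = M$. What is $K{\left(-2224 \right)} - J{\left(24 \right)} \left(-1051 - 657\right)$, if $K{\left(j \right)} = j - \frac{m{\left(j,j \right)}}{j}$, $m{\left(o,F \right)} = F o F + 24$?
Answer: $- \frac{1365683893}{278} \approx -4.9125 \cdot 10^{6}$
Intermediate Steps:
$m{\left(o,F \right)} = 24 + o F^{2}$ ($m{\left(o,F \right)} = o F^{2} + 24 = 24 + o F^{2}$)
$J{\left(M \right)} = -3 + M$
$K{\left(j \right)} = j - \frac{24 + j^{3}}{j}$ ($K{\left(j \right)} = j - \frac{24 + j j^{2}}{j} = j - \frac{24 + j^{3}}{j}$)
$K{\left(-2224 \right)} - J{\left(24 \right)} \left(-1051 - 657\right) = \left(-2224 - \left(-2224\right)^{2} - \frac{24}{-2224}\right) - \left(-3 + 24\right) \left(-1051 - 657\right) = \left(-2224 - 4946176 - - \frac{3}{278}\right) - 21 \left(-1708\right) = \left(-2224 - 4946176 + \frac{3}{278}\right) - -35868 = - \frac{1375655197}{278} + 35868 = - \frac{1365683893}{278}$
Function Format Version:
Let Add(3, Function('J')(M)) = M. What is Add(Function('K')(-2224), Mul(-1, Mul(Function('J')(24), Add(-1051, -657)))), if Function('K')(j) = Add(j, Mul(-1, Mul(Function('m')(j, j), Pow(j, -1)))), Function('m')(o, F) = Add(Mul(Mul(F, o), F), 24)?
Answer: Rational(-1365683893, 278) ≈ -4.9125e+6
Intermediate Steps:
Function('m')(o, F) = Add(24, Mul(o, Pow(F, 2))) (Function('m')(o, F) = Add(Mul(o, Pow(F, 2)), 24) = Add(24, Mul(o, Pow(F, 2))))
Function('J')(M) = Add(-3, M)
Function('K')(j) = Add(j, Mul(-1, Pow(j, -1), Add(24, Pow(j, 3)))) (Function('K')(j) = Add(j, Mul(-1, Mul(Add(24, Mul(j, Pow(j, 2))), Pow(j, -1)))) = Add(j, Mul(-1, Mul(Add(24, Pow(j, 3)), Pow(j, -1)))) = Add(j, Mul(-1, Mul(Pow(j, -1), Add(24, Pow(j, 3))))) = Add(j, Mul(-1, Pow(j, -1), Add(24, Pow(j, 3)))))
Add(Function('K')(-2224), Mul(-1, Mul(Function('J')(24), Add(-1051, -657)))) = Add(Add(-2224, Mul(-1, Pow(-2224, 2)), Mul(-24, Pow(-2224, -1))), Mul(-1, Mul(Add(-3, 24), Add(-1051, -657)))) = Add(Add(-2224, Mul(-1, 4946176), Mul(-24, Rational(-1, 2224))), Mul(-1, Mul(21, -1708))) = Add(Add(-2224, -4946176, Rational(3, 278)), Mul(-1, -35868)) = Add(Rational(-1375655197, 278), 35868) = Rational(-1365683893, 278)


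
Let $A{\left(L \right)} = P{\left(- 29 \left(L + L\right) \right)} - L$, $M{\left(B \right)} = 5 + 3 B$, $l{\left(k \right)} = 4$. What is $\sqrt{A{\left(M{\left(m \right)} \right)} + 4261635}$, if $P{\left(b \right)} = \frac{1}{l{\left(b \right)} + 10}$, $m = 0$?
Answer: $\frac{\sqrt{835279494}}{14} \approx 2064.4$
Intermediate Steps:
$P{\left(b \right)} = \frac{1}{14}$ ($P{\left(b \right)} = \frac{1}{4 + 10} = \frac{1}{14}$)
$A{\left(L \right)} = \frac{1}{14} - L$
$\sqrt{A{\left(M{\left(m \right)} \right)} + 4261635} = \sqrt{\left(\frac{1}{14} - \left(5 + 3 \cdot 0\right)\right) + 4261635} = \sqrt{\left(\frac{1}{14} - \left(5 + 0\right)\right) + 4261635} = \sqrt{\left(\frac{1}{14} - 5\right) + 4261635} = \sqrt{- \frac{69}{14} + 4261635} = \sqrt{\frac{59662821}{14}} = \frac{\sqrt{835279494}}{14}$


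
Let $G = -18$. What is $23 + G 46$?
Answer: $-805$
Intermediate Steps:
$23 + G 46 = 23 - 828 = -805$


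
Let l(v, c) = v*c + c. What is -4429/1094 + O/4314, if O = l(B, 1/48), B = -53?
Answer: -114647347/28317096 ≈ -4.0487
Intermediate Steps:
l(v, c) = c + c*v (l(v, c) = c*v + c = c + c*v)
O = -13/12 (O = (1/48)*(1 - 53) = (1*(1/48))*(-52) = (1/48)*(-52) = -13/12 ≈ -1.0833)
-4429/1094 + O/4314 = -4429/1094 - 13/12/4314 = -4429*1/1094 - 13/12*1/4314 = -4429/1094 - 13/51768 = -114647347/28317096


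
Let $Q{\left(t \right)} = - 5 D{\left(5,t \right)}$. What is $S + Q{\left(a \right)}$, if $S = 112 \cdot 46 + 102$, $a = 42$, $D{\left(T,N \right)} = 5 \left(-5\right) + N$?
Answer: $5169$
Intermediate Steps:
$D{\left(T,N \right)} = -25 + N$
$Q{\left(t \right)} = 125 - 5 t$ ($Q{\left(t \right)} = - 5 \left(-25 + t\right) = 125 - 5 t$)
$S = 5254$ ($S = 5152 + 102 = 5254$)
$S + Q{\left(a \right)} = 5254 + \left(125 - 210\right) = 5254 - 85 = 5169$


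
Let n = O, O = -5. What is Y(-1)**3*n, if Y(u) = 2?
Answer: -40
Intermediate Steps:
n = -5
Y(-1)**3*n = 2**3*(-5) = 8*(-5) = -40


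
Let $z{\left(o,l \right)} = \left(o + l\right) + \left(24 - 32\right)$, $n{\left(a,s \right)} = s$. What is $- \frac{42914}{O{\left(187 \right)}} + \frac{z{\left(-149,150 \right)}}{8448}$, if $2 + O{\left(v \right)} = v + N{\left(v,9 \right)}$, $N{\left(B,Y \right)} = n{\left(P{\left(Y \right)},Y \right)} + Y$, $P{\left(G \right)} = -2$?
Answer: $- \frac{362538893}{1714944} \approx -211.4$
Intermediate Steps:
$N{\left(B,Y \right)} = 2 Y$ ($N{\left(B,Y \right)} = Y + Y = 2 Y$)
$z{\left(o,l \right)} = -8 + l + o$ ($z{\left(o,l \right)} = \left(l + o\right) - 8 = -8 + l + o$)
$O{\left(v \right)} = 16 + v$ ($O{\left(v \right)} = -2 + \left(v + 2 \cdot 9\right) = -2 + \left(v + 18\right) = -2 + \left(18 + v\right) = 16 + v$)
$- \frac{42914}{O{\left(187 \right)}} + \frac{z{\left(-149,150 \right)}}{8448} = - \frac{42914}{16 + 187} + \frac{-8 + 150 - 149}{8448} = - \frac{42914}{203} - \frac{7}{8448} = - \frac{362538893}{1714944}$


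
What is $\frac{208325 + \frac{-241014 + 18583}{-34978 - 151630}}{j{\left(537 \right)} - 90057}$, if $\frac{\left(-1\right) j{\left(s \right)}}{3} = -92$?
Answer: $- \frac{12958444677}{5584617616} \approx -2.3204$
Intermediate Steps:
$j{\left(s \right)} = 276$ ($j{\left(s \right)} = \left(-3\right) \left(-92\right) = 276$)
$\frac{208325 + \frac{-241014 + 18583}{-34978 - 151630}}{j{\left(537 \right)} - 90057} = \frac{208325 + \frac{-241014 + 18583}{-34978 - 151630}}{276 - 90057} = \frac{208325 - \frac{222431}{-186608}}{-89781} = \left(208325 - - \frac{222431}{186608}\right) \left(- \frac{1}{89781}\right) = \left(208325 + \frac{222431}{186608}\right) \left(- \frac{1}{89781}\right) = \frac{38875334031}{186608} \left(- \frac{1}{89781}\right) = - \frac{12958444677}{5584617616}$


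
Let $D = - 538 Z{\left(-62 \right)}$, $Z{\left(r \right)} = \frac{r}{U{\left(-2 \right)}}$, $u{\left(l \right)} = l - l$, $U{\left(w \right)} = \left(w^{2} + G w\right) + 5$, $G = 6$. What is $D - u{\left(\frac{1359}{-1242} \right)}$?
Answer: $- \frac{33356}{3} \approx -11119.0$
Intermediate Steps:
$U{\left(w \right)} = 5 + w^{2} + 6 w$ ($U{\left(w \right)} = \left(w^{2} + 6 w\right) + 5 = 5 + w^{2} + 6 w$)
$u{\left(l \right)} = 0$
$Z{\left(r \right)} = - \frac{r}{3}$ ($Z{\left(r \right)} = \frac{r}{5 + \left(-2\right)^{2} + 6 \left(-2\right)} = \frac{r}{5 + 4 - 12} = \frac{r}{-3} = r \left(- \frac{1}{3}\right) = - \frac{r}{3}$)
$D = - \frac{33356}{3}$ ($D = - 538 \left(\left(- \frac{1}{3}\right) \left(-62\right)\right) = \left(-538\right) \frac{62}{3} = - \frac{33356}{3} \approx -11119.0$)
$D - u{\left(\frac{1359}{-1242} \right)} = - \frac{33356}{3} - 0 = - \frac{33356}{3} + 0 = - \frac{33356}{3}$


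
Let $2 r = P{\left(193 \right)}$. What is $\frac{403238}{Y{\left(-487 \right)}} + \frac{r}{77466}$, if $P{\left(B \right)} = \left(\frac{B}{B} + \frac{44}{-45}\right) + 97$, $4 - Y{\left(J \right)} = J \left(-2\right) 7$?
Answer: $- \frac{702830347949}{11876699790} \approx -59.177$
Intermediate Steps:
$Y{\left(J \right)} = 4 + 14 J$ ($Y{\left(J \right)} = 4 - J \left(-2\right) 7 = 4 - - 2 J 7 = 4 - - 14 J = 4 + 14 J$)
$P{\left(B \right)} = \frac{4366}{45}$ ($P{\left(B \right)} = \left(1 + 44 \left(- \frac{1}{45}\right)\right) + 97 = \left(1 - \frac{44}{45}\right) + 97 = \frac{1}{45} + 97 = \frac{4366}{45}$)
$r = \frac{2183}{45}$ ($r = \frac{1}{2} \cdot \frac{4366}{45} = \frac{2183}{45} \approx 48.511$)
$\frac{403238}{Y{\left(-487 \right)}} + \frac{r}{77466} = \frac{403238}{4 + 14 \left(-487\right)} + \frac{2183}{45 \cdot 77466} = \frac{403238}{4 - 6818} + \frac{2183}{45} \cdot \frac{1}{77466} = \frac{403238}{-6814} + \frac{2183}{3485970} = 403238 \left(- \frac{1}{6814}\right) + \frac{2183}{3485970} = - \frac{201619}{3407} + \frac{2183}{3485970} = - \frac{702830347949}{11876699790}$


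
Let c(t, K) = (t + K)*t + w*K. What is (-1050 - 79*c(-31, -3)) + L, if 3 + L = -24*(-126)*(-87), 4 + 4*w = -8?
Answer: -348118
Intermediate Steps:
w = -3 (w = -1 + (¼)*(-8) = -1 - 2 = -3)
c(t, K) = -3*K + t*(K + t) (c(t, K) = (t + K)*t - 3*K = (K + t)*t - 3*K = t*(K + t) - 3*K = -3*K + t*(K + t))
L = -263091 (L = -3 - 24*(-126)*(-87) = -3 + 3024*(-87) = -3 - 263088 = -263091)
(-1050 - 79*c(-31, -3)) + L = (-1050 - 79*((-31)² - 3*(-3) - 3*(-31))) - 263091 = (-1050 - 79*(961 + 9 + 93)) - 263091 = (-1050 - 79*1063) - 263091 = (-1050 - 83977) - 263091 = -85027 - 263091 = -348118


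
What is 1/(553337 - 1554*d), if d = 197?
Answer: 1/247199 ≈ 4.0453e-6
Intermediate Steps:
1/(553337 - 1554*d) = 1/(553337 - 1554*197) = 1/(553337 - 306138) = 1/247199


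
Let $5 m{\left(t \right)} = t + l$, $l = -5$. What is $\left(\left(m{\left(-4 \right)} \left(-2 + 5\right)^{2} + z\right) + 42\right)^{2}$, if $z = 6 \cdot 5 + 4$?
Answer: $\frac{89401}{25} \approx 3576.0$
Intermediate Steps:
$m{\left(t \right)} = -1 + \frac{t}{5}$ ($m{\left(t \right)} = \frac{t - 5}{5} = \frac{-5 + t}{5} = -1 + \frac{t}{5}$)
$z = 34$ ($z = 30 + 4 = 34$)
$\left(\left(m{\left(-4 \right)} \left(-2 + 5\right)^{2} + z\right) + 42\right)^{2} = \left(\left(\left(-1 + \frac{1}{5} \left(-4\right)\right) \left(-2 + 5\right)^{2} + 34\right) + 42\right)^{2} = \left(\left(\left(-1 - \frac{4}{5}\right) 3^{2} + 34\right) + 42\right)^{2} = \left(\left(\left(- \frac{9}{5}\right) 9 + 34\right) + 42\right)^{2} = \left(\left(- \frac{81}{5} + 34\right) + 42\right)^{2} = \left(\frac{89}{5} + 42\right)^{2} = \left(\frac{299}{5}\right)^{2} = \frac{89401}{25}$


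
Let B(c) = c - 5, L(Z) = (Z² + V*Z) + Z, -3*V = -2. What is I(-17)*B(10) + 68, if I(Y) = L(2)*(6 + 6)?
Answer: 508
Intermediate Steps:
V = ⅔ (V = -⅓*(-2) = ⅔ ≈ 0.66667)
L(Z) = Z² + 5*Z/3 (L(Z) = (Z² + 2*Z/3) + Z = Z² + 5*Z/3)
I(Y) = 88 (I(Y) = ((⅓)*2*(5 + 3*2))*(6 + 6) = ((⅓)*2*(5 + 6))*12 = ((⅓)*2*11)*12 = (22/3)*12 = 88)
B(c) = -5 + c
I(-17)*B(10) + 68 = 88*(-5 + 10) + 68 = 88*5 + 68 = 440 + 68 = 508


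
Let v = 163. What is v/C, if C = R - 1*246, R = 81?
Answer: -163/165 ≈ -0.98788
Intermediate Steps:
C = -165 (C = 81 - 1*246 = 81 - 246 = -165)
v/C = 163/(-165) = 163*(-1/165) = -163/165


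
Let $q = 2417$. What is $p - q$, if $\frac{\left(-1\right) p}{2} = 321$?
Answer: $-3059$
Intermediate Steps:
$p = -642$ ($p = \left(-2\right) 321 = -642$)
$p - q = -642 - 2417 = -3059$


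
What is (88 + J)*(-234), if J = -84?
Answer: -936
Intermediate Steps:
(88 + J)*(-234) = (88 - 84)*(-234) = 4*(-234) = -936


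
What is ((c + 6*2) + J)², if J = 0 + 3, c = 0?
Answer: 225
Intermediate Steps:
J = 3
((c + 6*2) + J)² = ((0 + 6*2) + 3)² = ((0 + 12) + 3)² = (12 + 3)² = 15² = 225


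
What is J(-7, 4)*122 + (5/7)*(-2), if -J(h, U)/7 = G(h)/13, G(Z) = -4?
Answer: 23782/91 ≈ 261.34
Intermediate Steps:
J(h, U) = 28/13 (J(h, U) = -(-28)/13 = -7*(-4/13) = 28/13)
J(-7, 4)*122 + (5/7)*(-2) = (28/13)*122 + (5/7)*(-2) = 3416/13 + (5*(1/7))*(-2) = 3416/13 + (5/7)*(-2) = 3416/13 - 10/7 = 23782/91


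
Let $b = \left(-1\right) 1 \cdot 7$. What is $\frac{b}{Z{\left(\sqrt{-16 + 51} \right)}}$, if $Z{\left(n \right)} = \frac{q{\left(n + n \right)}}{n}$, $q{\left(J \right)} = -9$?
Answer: $\frac{7 \sqrt{35}}{9} \approx 4.6014$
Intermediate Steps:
$Z{\left(n \right)} = - \frac{9}{n}$
$b = -7$ ($b = \left(-1\right) 7 = -7$)
$\frac{b}{Z{\left(\sqrt{-16 + 51} \right)}} = - \frac{7}{\left(-9\right) \frac{1}{\sqrt{-16 + 51}}} = - \frac{7}{\left(-9\right) \frac{1}{\sqrt{35}}} = - \frac{7}{\left(-9\right) \frac{\sqrt{35}}{35}} = - \frac{7}{\left(- \frac{9}{35}\right) \sqrt{35}} = - 7 \left(- \frac{\sqrt{35}}{9}\right) = \frac{7 \sqrt{35}}{9}$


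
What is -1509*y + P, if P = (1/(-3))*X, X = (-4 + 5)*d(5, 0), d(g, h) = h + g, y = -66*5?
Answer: 1493905/3 ≈ 4.9797e+5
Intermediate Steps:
y = -330
d(g, h) = g + h
X = 5 (X = (-4 + 5)*(5 + 0) = 1*5 = 5)
P = -5/3 (P = (1/(-3))*5 = -⅓*1*5 = -⅓*5 = -5/3 ≈ -1.6667)
-1509*y + P = -1509*(-330) - 5/3 = 497970 - 5/3 = 1493905/3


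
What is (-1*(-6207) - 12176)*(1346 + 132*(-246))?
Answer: 185791094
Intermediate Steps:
(-1*(-6207) - 12176)*(1346 + 132*(-246)) = (6207 - 12176)*(1346 - 32472) = -5969*(-31126) = 185791094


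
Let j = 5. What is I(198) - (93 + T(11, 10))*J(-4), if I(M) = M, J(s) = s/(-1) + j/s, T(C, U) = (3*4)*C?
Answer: -1683/4 ≈ -420.75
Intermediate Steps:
T(C, U) = 12*C
J(s) = -s + 5/s (J(s) = s/(-1) + 5/s = s*(-1) + 5/s = -s + 5/s)
I(198) - (93 + T(11, 10))*J(-4) = 198 - (93 + 12*11)*(-1*(-4) + 5/(-4)) = 198 - (93 + 132)*(4 + 5*(-¼)) = 198 - 225*(4 - 5/4) = 198 - 225*11/4 = 198 - 1*2475/4 = 198 - 2475/4 = -1683/4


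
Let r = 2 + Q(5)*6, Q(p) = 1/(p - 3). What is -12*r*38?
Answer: -2280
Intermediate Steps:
Q(p) = 1/(-3 + p)
r = 5 (r = 2 + 6/(-3 + 5) = 2 + 6/2 = 2 + (½)*6 = 2 + 3 = 5)
-12*r*38 = -12*5*38 = -60*38 = -2280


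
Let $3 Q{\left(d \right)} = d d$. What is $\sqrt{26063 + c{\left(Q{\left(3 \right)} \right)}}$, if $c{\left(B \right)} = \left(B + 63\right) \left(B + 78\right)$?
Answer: $7 \sqrt{641} \approx 177.23$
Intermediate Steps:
$Q{\left(d \right)} = \frac{d^{2}}{3}$ ($Q{\left(d \right)} = \frac{d d}{3} = \frac{d^{2}}{3}$)
$c{\left(B \right)} = \left(63 + B\right) \left(78 + B\right)$
$\sqrt{26063 + c{\left(Q{\left(3 \right)} \right)}} = \sqrt{26063 + \left(4914 + \left(\frac{3^{2}}{3}\right)^{2} + 141 \frac{3^{2}}{3}\right)} = \sqrt{26063 + \left(4914 + \left(\frac{1}{3} \cdot 9\right)^{2} + 141 \cdot \frac{1}{3} \cdot 9\right)} = \sqrt{26063 + \left(4914 + 3^{2} + 141 \cdot 3\right)} = \sqrt{26063 + \left(4914 + 9 + 423\right)} = \sqrt{26063 + 5346} = \sqrt{31409} = 7 \sqrt{641}$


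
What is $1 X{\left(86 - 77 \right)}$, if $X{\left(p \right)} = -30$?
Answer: $-30$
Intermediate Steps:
$1 X{\left(86 - 77 \right)} = 1 \left(-30\right) = -30$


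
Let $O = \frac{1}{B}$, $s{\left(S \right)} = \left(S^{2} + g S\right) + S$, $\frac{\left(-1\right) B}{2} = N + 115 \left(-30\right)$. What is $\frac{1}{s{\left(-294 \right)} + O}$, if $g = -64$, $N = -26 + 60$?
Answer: $\frac{6832}{717073057} \approx 9.5276 \cdot 10^{-6}$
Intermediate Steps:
$N = 34$
$B = 6832$ ($B = - 2 \left(34 + 115 \left(-30\right)\right) = - 2 \left(34 - 3450\right) = \left(-2\right) \left(-3416\right) = 6832$)
$s{\left(S \right)} = S^{2} - 63 S$ ($s{\left(S \right)} = \left(S^{2} - 64 S\right) + S = S^{2} - 63 S$)
$O = \frac{1}{6832} \approx 0.00014637$
$\frac{1}{s{\left(-294 \right)} + O} = \frac{1}{- 294 \left(-63 - 294\right) + \frac{1}{6832}} = \frac{1}{\left(-294\right) \left(-357\right) + \frac{1}{6832}} = \frac{1}{104958 + \frac{1}{6832}} = \frac{1}{\frac{717073057}{6832}} = \frac{6832}{717073057}$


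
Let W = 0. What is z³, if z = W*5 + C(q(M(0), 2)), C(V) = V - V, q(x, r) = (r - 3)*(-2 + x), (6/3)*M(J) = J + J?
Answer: 0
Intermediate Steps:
M(J) = J (M(J) = (J + J)/2 = (2*J)/2 = J)
q(x, r) = (-3 + r)*(-2 + x)
C(V) = 0
z = 0 (z = 0*5 + 0 = 0 + 0 = 0)
z³ = 0³ = 0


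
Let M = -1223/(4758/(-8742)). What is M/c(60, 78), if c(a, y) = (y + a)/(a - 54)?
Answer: 1781911/18239 ≈ 97.698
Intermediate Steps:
c(a, y) = (a + y)/(-54 + a)
M = 1781911/793 (M = -1223/(4758*(-1/8742)) = -1223/(-793/1457) = -1223*(-1457/793) = 1781911/793 ≈ 2247.1)
M/c(60, 78) = 1781911/(793*(((60 + 78)/(-54 + 60)))) = 1781911/(793*((138/6))) = 1781911/(793*(((1/6)*138))) = (1781911/793)/23 = (1781911/793)*(1/23) = 1781911/18239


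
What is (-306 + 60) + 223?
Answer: -23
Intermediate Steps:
(-306 + 60) + 223 = -246 + 223 = -23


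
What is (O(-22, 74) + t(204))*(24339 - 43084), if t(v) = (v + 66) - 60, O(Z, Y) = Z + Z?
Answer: -3111670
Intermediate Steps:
O(Z, Y) = 2*Z
t(v) = 6 + v (t(v) = (66 + v) - 60 = 6 + v)
(O(-22, 74) + t(204))*(24339 - 43084) = (2*(-22) + (6 + 204))*(24339 - 43084) = (-44 + 210)*(-18745) = 166*(-18745) = -3111670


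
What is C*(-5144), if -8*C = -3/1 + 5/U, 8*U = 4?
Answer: 4501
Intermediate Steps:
U = ½ (U = (⅛)*4 = ½ ≈ 0.50000)
C = -7/8 (C = -(-3/1 + 5/(½))/8 = -(-3*1 + 5*2)/8 = -(-3 + 10)/8 = -⅛*7 = -7/8 ≈ -0.87500)
C*(-5144) = -7/8*(-5144) = 4501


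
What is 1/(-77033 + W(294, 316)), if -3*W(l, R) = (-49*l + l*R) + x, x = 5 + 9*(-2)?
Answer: -3/309584 ≈ -9.6904e-6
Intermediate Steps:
x = -13 (x = 5 - 18 = -13)
W(l, R) = 13/3 + 49*l/3 - R*l/3 (W(l, R) = -((-49*l + l*R) - 13)/3 = -((-49*l + R*l) - 13)/3 = -(-13 - 49*l + R*l)/3 = 13/3 + 49*l/3 - R*l/3)
1/(-77033 + W(294, 316)) = 1/(-77033 + (13/3 + (49/3)*294 - ⅓*316*294)) = 1/(-77033 + (13/3 + 4802 - 30968)) = 1/(-77033 - 78485/3) = 1/(-309584/3) = -3/309584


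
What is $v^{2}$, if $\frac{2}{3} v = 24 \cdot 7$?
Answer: $63504$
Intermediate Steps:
$v = 252$ ($v = \frac{3 \cdot 24 \cdot 7}{2} = \frac{3}{2} \cdot 168 = 252$)
$v^{2} = 252^{2} = 63504$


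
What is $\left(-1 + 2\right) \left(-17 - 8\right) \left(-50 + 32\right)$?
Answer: $450$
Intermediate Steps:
$\left(-1 + 2\right) \left(-17 - 8\right) \left(-50 + 32\right) = 1 \left(-25\right) \left(-18\right) = \left(-25\right) \left(-18\right) = 450$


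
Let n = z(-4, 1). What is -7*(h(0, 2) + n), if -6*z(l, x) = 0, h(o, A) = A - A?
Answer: 0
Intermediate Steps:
h(o, A) = 0
z(l, x) = 0 (z(l, x) = -⅙*0 = 0)
n = 0
-7*(h(0, 2) + n) = -7*(0 + 0) = -7*0 = 0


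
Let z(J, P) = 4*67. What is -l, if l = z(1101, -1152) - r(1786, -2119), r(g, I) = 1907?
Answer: 1639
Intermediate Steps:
z(J, P) = 268
l = -1639 (l = 268 - 1*1907 = 268 - 1907 = -1639)
-l = -1*(-1639) = 1639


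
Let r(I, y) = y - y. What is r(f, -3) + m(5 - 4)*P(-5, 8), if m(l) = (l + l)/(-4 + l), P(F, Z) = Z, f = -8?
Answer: -16/3 ≈ -5.3333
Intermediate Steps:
r(I, y) = 0
m(l) = 2*l/(-4 + l) (m(l) = (2*l)/(-4 + l) = 2*l/(-4 + l))
r(f, -3) + m(5 - 4)*P(-5, 8) = 0 + (2*(5 - 4)/(-4 + (5 - 4)))*8 = 0 + (2*1/(-4 + 1))*8 = 0 + (2*1/(-3))*8 = 0 + (2*1*(-⅓))*8 = 0 - ⅔*8 = 0 - 16/3 = -16/3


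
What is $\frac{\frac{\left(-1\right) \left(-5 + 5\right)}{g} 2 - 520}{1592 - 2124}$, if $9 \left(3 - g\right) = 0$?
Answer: $\frac{130}{133} \approx 0.97744$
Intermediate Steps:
$g = 3$ ($g = 3 - 0 = 3 + 0 = 3$)
$\frac{\frac{\left(-1\right) \left(-5 + 5\right)}{g} 2 - 520}{1592 - 2124} = \frac{\frac{\left(-1\right) \left(-5 + 5\right)}{3} \cdot 2 - 520}{1592 - 2124} = \frac{\left(-1\right) 0 \cdot \frac{1}{3} \cdot 2 - 520}{-532} = \left(0 \cdot \frac{1}{3} \cdot 2 - 520\right) \left(- \frac{1}{532}\right) = \left(0 \cdot 2 - 520\right) \left(- \frac{1}{532}\right) = \left(0 - 520\right) \left(- \frac{1}{532}\right) = \left(-520\right) \left(- \frac{1}{532}\right) = \frac{130}{133}$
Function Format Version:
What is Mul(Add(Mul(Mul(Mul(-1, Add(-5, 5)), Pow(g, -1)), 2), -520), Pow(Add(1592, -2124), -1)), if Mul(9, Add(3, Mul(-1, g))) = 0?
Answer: Rational(130, 133) ≈ 0.97744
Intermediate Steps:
g = 3 (g = Add(3, Mul(Rational(-1, 9), 0)) = Add(3, 0) = 3)
Mul(Add(Mul(Mul(Mul(-1, Add(-5, 5)), Pow(g, -1)), 2), -520), Pow(Add(1592, -2124), -1)) = Mul(Add(Mul(Mul(Mul(-1, Add(-5, 5)), Pow(3, -1)), 2), -520), Pow(Add(1592, -2124), -1)) = Mul(Add(Mul(Mul(Mul(-1, 0), Rational(1, 3)), 2), -520), Pow(-532, -1)) = Mul(Add(Mul(Mul(0, Rational(1, 3)), 2), -520), Rational(-1, 532)) = Mul(Add(Mul(0, 2), -520), Rational(-1, 532)) = Mul(Add(0, -520), Rational(-1, 532)) = Mul(-520, Rational(-1, 532)) = Rational(130, 133)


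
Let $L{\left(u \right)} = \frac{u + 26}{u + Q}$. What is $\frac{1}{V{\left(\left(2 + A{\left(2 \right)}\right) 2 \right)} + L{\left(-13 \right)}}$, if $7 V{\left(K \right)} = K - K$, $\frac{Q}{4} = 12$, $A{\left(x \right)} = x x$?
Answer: $\frac{35}{13} \approx 2.6923$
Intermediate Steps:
$A{\left(x \right)} = x^{2}$
$Q = 48$ ($Q = 4 \cdot 12 = 48$)
$L{\left(u \right)} = \frac{26 + u}{48 + u}$ ($L{\left(u \right)} = \frac{u + 26}{u + 48} = \frac{26 + u}{48 + u}$)
$V{\left(K \right)} = 0$ ($V{\left(K \right)} = \frac{K - K}{7} = \frac{1}{7} \cdot 0 = 0$)
$\frac{1}{V{\left(\left(2 + A{\left(2 \right)}\right) 2 \right)} + L{\left(-13 \right)}} = \frac{1}{0 + \frac{26 - 13}{48 - 13}} = \frac{1}{0 + \frac{1}{35} \cdot 13} = \frac{1}{0 + \frac{13}{35}} = \frac{1}{\frac{13}{35}} = \frac{35}{13}$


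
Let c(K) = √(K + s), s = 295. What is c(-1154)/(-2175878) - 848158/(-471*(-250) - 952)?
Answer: -424079/58399 - I*√859/2175878 ≈ -7.2617 - 1.347e-5*I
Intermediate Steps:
c(K) = √(295 + K) (c(K) = √(K + 295) = √(295 + K))
c(-1154)/(-2175878) - 848158/(-471*(-250) - 952) = √(295 - 1154)/(-2175878) - 848158/(-471*(-250) - 952) = √(-859)*(-1/2175878) - 848158/(117750 - 952) = (I*√859)*(-1/2175878) - 848158/116798 = -I*√859/2175878 - 848158*1/116798 = -I*√859/2175878 - 424079/58399 = -424079/58399 - I*√859/2175878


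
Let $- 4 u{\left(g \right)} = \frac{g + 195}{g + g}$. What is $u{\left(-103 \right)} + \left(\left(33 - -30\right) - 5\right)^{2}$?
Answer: $\frac{693007}{206} \approx 3364.1$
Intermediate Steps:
$u{\left(g \right)} = - \frac{195 + g}{8 g}$ ($u{\left(g \right)} = - \frac{\left(g + 195\right) \frac{1}{g + g}}{4} = - \frac{\left(195 + g\right) \frac{1}{2 g}}{4} = - \frac{\frac{1}{2} \frac{1}{g} \left(195 + g\right)}{4} = - \frac{195 + g}{8 g}$)
$u{\left(-103 \right)} + \left(\left(33 - -30\right) - 5\right)^{2} = \frac{-195 - -103}{8 \left(-103\right)} + \left(\left(33 - -30\right) - 5\right)^{2} = \frac{1}{8} \left(- \frac{1}{103}\right) \left(-195 + 103\right) + \left(\left(33 + 30\right) - 5\right)^{2} = \frac{1}{8} \left(- \frac{1}{103}\right) \left(-92\right) + \left(63 - 5\right)^{2} = \frac{23}{206} + 58^{2} = \frac{23}{206} + 3364 = \frac{693007}{206}$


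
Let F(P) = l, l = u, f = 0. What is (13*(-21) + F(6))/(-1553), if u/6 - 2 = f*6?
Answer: 261/1553 ≈ 0.16806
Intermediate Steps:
u = 12 (u = 12 + 6*(0*6) = 12 + 6*0 = 12 + 0 = 12)
l = 12
F(P) = 12
(13*(-21) + F(6))/(-1553) = (13*(-21) + 12)/(-1553) = (-273 + 12)*(-1/1553) = -261*(-1/1553) = 261/1553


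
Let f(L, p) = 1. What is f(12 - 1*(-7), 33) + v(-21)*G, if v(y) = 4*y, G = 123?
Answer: -10331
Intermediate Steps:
f(12 - 1*(-7), 33) + v(-21)*G = 1 + (4*(-21))*123 = 1 - 84*123 = 1 - 10332 = -10331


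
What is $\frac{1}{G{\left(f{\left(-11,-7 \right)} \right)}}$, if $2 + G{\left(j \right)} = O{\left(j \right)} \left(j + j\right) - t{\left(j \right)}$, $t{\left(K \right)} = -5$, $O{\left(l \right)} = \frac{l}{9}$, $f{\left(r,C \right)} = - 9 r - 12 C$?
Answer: $\frac{1}{7445} \approx 0.00013432$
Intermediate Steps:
$f{\left(r,C \right)} = - 12 C - 9 r$
$O{\left(l \right)} = \frac{l}{9}$ ($O{\left(l \right)} = l \frac{1}{9} = \frac{l}{9}$)
$G{\left(j \right)} = 3 + \frac{2 j^{2}}{9}$ ($G{\left(j \right)} = -2 + \left(\frac{j}{9} \left(j + j\right) - -5\right) = -2 + \left(\frac{j}{9} \cdot 2 j + 5\right) = -2 + \left(\frac{2 j^{2}}{9} + 5\right) = -2 + \left(5 + \frac{2 j^{2}}{9}\right) = 3 + \frac{2 j^{2}}{9}$)
$\frac{1}{G{\left(f{\left(-11,-7 \right)} \right)}} = \frac{1}{3 + \frac{2 \left(\left(-12\right) \left(-7\right) - -99\right)^{2}}{9}} = \frac{1}{3 + \frac{2 \left(84 + 99\right)^{2}}{9}} = \frac{1}{3 + \frac{2 \cdot 183^{2}}{9}} = \frac{1}{3 + \frac{2}{9} \cdot 33489} = \frac{1}{3 + 7442} = \frac{1}{7445}$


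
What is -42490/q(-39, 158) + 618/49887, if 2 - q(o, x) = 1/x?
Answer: -1063213298/49887 ≈ -21312.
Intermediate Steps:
q(o, x) = 2 - 1/x
-42490/q(-39, 158) + 618/49887 = -42490/(2 - 1/158) + 618/49887 = -42490/(2 - 1*1/158) + 618*(1/49887) = -42490/(2 - 1/158) + 206/16629 = -42490/315/158 + 206/16629 = -42490*158/315 + 206/16629 = -191812/9 + 206/16629 = -1063213298/49887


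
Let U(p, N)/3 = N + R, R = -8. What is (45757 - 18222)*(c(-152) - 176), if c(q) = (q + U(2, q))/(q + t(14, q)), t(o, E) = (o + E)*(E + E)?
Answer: -5064672253/1045 ≈ -4.8466e+6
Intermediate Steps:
t(o, E) = 2*E*(E + o) (t(o, E) = (E + o)*(2*E) = 2*E*(E + o))
U(p, N) = -24 + 3*N (U(p, N) = 3*(N - 8) = 3*(-8 + N) = -24 + 3*N)
c(q) = (-24 + 4*q)/(q + 2*q*(14 + q)) (c(q) = (q + (-24 + 3*q))/(q + 2*q*(q + 14)) = (-24 + 4*q)/(q + 2*q*(14 + q)))
(45757 - 18222)*(c(-152) - 176) = (45757 - 18222)*(4*(-6 - 152)/(-152*(29 + 2*(-152))) - 176) = 27535*(4*(-1/152)*(-158)/(29 - 304) - 176) = 27535*(4*(-1/152)*(-158)/(-275) - 176) = 27535*(4*(-1/152)*(-1/275)*(-158) - 176) = 27535*(-79/5225 - 176) = 27535*(-919679/5225) = -5064672253/1045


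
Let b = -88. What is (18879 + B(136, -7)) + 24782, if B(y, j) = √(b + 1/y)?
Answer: 43661 + I*√406878/68 ≈ 43661.0 + 9.3804*I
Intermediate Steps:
B(y, j) = √(-88 + 1/y)
(18879 + B(136, -7)) + 24782 = (18879 + √(-88 + 1/136)) + 24782 = (18879 + √(-11967/136)) + 24782 = (18879 + I*√406878/68) + 24782 = 43661 + I*√406878/68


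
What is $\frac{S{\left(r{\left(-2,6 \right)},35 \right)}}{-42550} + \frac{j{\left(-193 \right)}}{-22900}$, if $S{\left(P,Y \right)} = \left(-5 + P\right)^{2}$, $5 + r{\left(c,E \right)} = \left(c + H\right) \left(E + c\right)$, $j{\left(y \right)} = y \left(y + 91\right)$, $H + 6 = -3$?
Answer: $- \frac{9044157}{9743950} \approx -0.92818$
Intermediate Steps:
$H = -9$ ($H = -6 - 3 = -9$)
$j{\left(y \right)} = y \left(91 + y\right)$
$r{\left(c,E \right)} = -5 + \left(-9 + c\right) \left(E + c\right)$ ($r{\left(c,E \right)} = -5 + \left(c - 9\right) \left(E + c\right) = -5 + \left(-9 + c\right) \left(E + c\right)$)
$\frac{S{\left(r{\left(-2,6 \right)},35 \right)}}{-42550} + \frac{j{\left(-193 \right)}}{-22900} = \frac{\left(-5 - \left(53 - 4\right)\right)^{2}}{-42550} + \frac{\left(-193\right) \left(91 - 193\right)}{-22900} = \left(-5 - 49\right)^{2} \left(- \frac{1}{42550}\right) + \left(-193\right) \left(-102\right) \left(- \frac{1}{22900}\right) = \left(-5 - 49\right)^{2} \left(- \frac{1}{42550}\right) + 19686 \left(- \frac{1}{22900}\right) = \left(-54\right)^{2} \left(- \frac{1}{42550}\right) - \frac{9843}{11450} = 2916 \left(- \frac{1}{42550}\right) - \frac{9843}{11450} = - \frac{1458}{21275} - \frac{9843}{11450} = - \frac{9044157}{9743950}$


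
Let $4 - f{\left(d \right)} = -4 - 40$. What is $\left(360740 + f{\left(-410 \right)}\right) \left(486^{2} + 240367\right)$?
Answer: $171938211644$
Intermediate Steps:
$f{\left(d \right)} = 48$ ($f{\left(d \right)} = 4 - \left(-4 - 40\right) = 4 - -44 = 4 + 44 = 48$)
$\left(360740 + f{\left(-410 \right)}\right) \left(486^{2} + 240367\right) = \left(360740 + 48\right) \left(486^{2} + 240367\right) = 360788 \left(236196 + 240367\right) = 360788 \cdot 476563 = 171938211644$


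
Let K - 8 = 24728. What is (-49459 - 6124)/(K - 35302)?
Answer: 55583/10566 ≈ 5.2606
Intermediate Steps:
K = 24736 (K = 8 + 24728 = 24736)
(-49459 - 6124)/(K - 35302) = (-49459 - 6124)/(24736 - 35302) = -55583/(-10566) = -55583*(-1/10566) = 55583/10566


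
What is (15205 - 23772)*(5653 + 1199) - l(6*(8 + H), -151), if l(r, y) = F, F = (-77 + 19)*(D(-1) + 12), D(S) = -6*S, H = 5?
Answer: -58700040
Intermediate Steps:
F = -1044 (F = (-77 + 19)*(-6*(-1) + 12) = -58*(6 + 12) = -58*18 = -1044)
l(r, y) = -1044
(15205 - 23772)*(5653 + 1199) - l(6*(8 + H), -151) = (15205 - 23772)*(5653 + 1199) - 1*(-1044) = -8567*6852 + 1044 = -58701084 + 1044 = -58700040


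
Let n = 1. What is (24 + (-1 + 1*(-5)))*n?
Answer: 18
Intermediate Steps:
(24 + (-1 + 1*(-5)))*n = (24 + (-1 + 1*(-5)))*1 = (24 + (-1 - 5))*1 = (24 - 6)*1 = 18*1 = 18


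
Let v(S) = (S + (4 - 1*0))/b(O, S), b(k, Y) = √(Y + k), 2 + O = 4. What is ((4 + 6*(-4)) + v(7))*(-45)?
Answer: 735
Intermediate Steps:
O = 2 (O = -2 + 4 = 2)
v(S) = (4 + S)/√(2 + S) (v(S) = (S + (4 - 1*0))/(√(S + 2)) = (S + (4 + 0))/(√(2 + S)) = (S + 4)/√(2 + S) = (4 + S)/√(2 + S))
((4 + 6*(-4)) + v(7))*(-45) = ((4 + 6*(-4)) + (4 + 7)/√(2 + 7))*(-45) = ((4 - 24) + 11/√9)*(-45) = (-20 + (⅓)*11)*(-45) = (-20 + 11/3)*(-45) = -49/3*(-45) = 735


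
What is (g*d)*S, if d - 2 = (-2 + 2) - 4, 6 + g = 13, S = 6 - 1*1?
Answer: -70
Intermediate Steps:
S = 5 (S = 6 - 1 = 5)
g = 7 (g = -6 + 13 = 7)
d = -2 (d = 2 + ((-2 + 2) - 4) = 2 + (0 - 4) = 2 - 4 = -2)
(g*d)*S = (7*(-2))*5 = -14*5 = -70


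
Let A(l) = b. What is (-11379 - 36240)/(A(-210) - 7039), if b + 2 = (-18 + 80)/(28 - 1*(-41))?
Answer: 3285711/485767 ≈ 6.7640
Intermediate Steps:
b = -76/69 (b = -2 + (-18 + 80)/(28 - 1*(-41)) = -2 + 62/(28 + 41) = -2 + 62/69 = -76/69 ≈ -1.1014)
A(l) = -76/69
(-11379 - 36240)/(A(-210) - 7039) = (-11379 - 36240)/(-76/69 - 7039) = -47619/(-485767/69) = -47619*(-69/485767) = 3285711/485767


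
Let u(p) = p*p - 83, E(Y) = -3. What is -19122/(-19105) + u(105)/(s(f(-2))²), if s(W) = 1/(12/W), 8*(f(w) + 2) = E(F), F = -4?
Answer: 1926583225602/6896905 ≈ 2.7934e+5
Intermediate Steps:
u(p) = -83 + p² (u(p) = p² - 83 = -83 + p²)
f(w) = -19/8 (f(w) = -2 + (⅛)*(-3) = -2 - 3/8 = -19/8)
s(W) = W/12
-19122/(-19105) + u(105)/(s(f(-2))²) = -19122/(-19105) + (-83 + 105²)/(((1/12)*(-19/8))²) = -19122*(-1/19105) + (-83 + 11025)/((-19/96)²) = 19122/19105 + 10942/(361/9216) = 19122/19105 + 10942*(9216/361) = 19122/19105 + 100841472/361 = 1926583225602/6896905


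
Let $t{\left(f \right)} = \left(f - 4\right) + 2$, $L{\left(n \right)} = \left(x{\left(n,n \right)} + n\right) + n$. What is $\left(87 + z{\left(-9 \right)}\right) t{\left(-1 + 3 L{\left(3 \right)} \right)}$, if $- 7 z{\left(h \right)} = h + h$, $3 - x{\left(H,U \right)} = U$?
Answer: $\frac{9405}{7} \approx 1343.6$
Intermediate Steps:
$x{\left(H,U \right)} = 3 - U$
$L{\left(n \right)} = 3 + n$ ($L{\left(n \right)} = \left(\left(3 - n\right) + n\right) + n = 3 + n$)
$z{\left(h \right)} = - \frac{2 h}{7}$ ($z{\left(h \right)} = - \frac{h + h}{7} = - \frac{2 h}{7}$)
$t{\left(f \right)} = -2 + f$ ($t{\left(f \right)} = \left(-4 + f\right) + 2 = -2 + f$)
$\left(87 + z{\left(-9 \right)}\right) t{\left(-1 + 3 L{\left(3 \right)} \right)} = \left(87 - - \frac{18}{7}\right) \left(-2 - \left(1 - 3 \left(3 + 3\right)\right)\right) = \left(87 + \frac{18}{7}\right) \left(-2 + \left(-1 + 3 \cdot 6\right)\right) = \frac{627 \left(-2 + \left(-1 + 18\right)\right)}{7} = \frac{627 \left(-2 + 17\right)}{7} = \frac{627}{7} \cdot 15 = \frac{9405}{7}$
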